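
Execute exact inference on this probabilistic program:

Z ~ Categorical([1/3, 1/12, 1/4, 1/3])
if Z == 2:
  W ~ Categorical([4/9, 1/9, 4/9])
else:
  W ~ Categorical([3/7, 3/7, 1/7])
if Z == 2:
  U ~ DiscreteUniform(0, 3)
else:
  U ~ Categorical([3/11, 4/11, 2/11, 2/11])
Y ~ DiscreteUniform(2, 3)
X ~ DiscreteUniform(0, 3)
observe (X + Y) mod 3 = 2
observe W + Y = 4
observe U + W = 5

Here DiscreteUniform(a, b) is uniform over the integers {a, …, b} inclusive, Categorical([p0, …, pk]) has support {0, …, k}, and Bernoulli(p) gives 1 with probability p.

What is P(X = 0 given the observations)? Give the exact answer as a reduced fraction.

P(X = 0 | obs) = 1/2

Enumerate traces; 8 have nonzero weight after conditioning:
  (Z=0, W=2, U=3, Y=2, X=0) weight 1/924
  (Z=0, W=2, U=3, Y=2, X=3) weight 1/924
  (Z=1, W=2, U=3, Y=2, X=0) weight 1/3696
  (Z=1, W=2, U=3, Y=2, X=3) weight 1/3696
  (Z=2, W=2, U=3, Y=2, X=0) weight 1/288
  (Z=2, W=2, U=3, Y=2, X=3) weight 1/288
  (Z=3, W=2, U=3, Y=2, X=0) weight 1/924
  (Z=3, W=2, U=3, Y=2, X=3) weight 1/924
Group by X:
  weight(X=0) = 131/22176
  weight(X=3) = 131/22176
Total weight = 131/22176 + 131/22176 = 131/11088
P(X=0 | obs) = 131/22176 / 131/11088 = 1/2
P(X=3 | obs) = 131/22176 / 131/11088 = 1/2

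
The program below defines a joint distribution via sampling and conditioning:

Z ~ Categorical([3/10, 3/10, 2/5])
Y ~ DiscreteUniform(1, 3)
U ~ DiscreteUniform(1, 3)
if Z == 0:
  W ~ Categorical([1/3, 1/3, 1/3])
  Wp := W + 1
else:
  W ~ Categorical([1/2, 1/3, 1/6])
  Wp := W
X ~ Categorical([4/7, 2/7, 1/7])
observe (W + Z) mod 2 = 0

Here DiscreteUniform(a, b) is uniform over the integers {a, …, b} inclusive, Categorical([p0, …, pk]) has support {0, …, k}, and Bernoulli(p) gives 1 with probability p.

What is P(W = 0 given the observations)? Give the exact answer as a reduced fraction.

P(W = 0 | obs) = 9/17

Enumerate traces; 135 have nonzero weight after conditioning:
  (Z=0, Y=1, U=1, W=0, X=0) weight 2/315
  (Z=0, Y=1, U=1, W=0, X=1) weight 1/315
  (Z=0, Y=1, U=1, W=0, X=2) weight 1/630
  (Z=0, Y=1, U=1, W=2, X=0) weight 2/315
  (Z=0, Y=1, U=1, W=2, X=1) weight 1/315
  (Z=0, Y=1, U=1, W=2, X=2) weight 1/630
  (Z=0, Y=1, U=2, W=0, X=0) weight 2/315
  (Z=0, Y=1, U=2, W=0, X=1) weight 1/315
  (Z=1, Y=1, U=1, W=1, X=0) weight 2/315
  … 126 more
Group by W:
  weight(W=0) = 3/10
  weight(W=1) = 1/10
  weight(W=2) = 1/6
Total weight = 3/10 + 1/10 + 1/6 = 17/30
P(W=0 | obs) = 3/10 / 17/30 = 9/17
P(W=1 | obs) = 1/10 / 17/30 = 3/17
P(W=2 | obs) = 1/6 / 17/30 = 5/17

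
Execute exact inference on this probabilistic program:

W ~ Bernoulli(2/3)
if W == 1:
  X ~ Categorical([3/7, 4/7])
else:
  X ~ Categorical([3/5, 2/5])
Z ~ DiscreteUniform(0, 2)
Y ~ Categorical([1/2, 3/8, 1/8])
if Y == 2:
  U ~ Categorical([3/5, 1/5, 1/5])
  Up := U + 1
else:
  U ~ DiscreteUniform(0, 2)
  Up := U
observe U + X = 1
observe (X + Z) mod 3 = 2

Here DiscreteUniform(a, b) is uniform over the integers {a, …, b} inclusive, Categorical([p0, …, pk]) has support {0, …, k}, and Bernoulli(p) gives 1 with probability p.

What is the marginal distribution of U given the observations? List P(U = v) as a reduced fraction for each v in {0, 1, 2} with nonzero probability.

Enumerate traces; 12 have nonzero weight after conditioning:
  (W=0, X=0, Z=2, Y=0, U=1) weight 1/90
  (W=0, X=0, Z=2, Y=1, U=1) weight 1/120
  (W=0, X=0, Z=2, Y=2, U=1) weight 1/600
  (W=0, X=1, Z=1, Y=0, U=0) weight 1/135
  (W=0, X=1, Z=1, Y=1, U=0) weight 1/180
  (W=0, X=1, Z=1, Y=2, U=0) weight 1/300
  (W=1, X=0, Z=2, Y=0, U=1) weight 1/63
  (W=1, X=0, Z=2, Y=1, U=1) weight 1/84
  … 4 more
Group by U:
  weight(U=0) = 11/175
  weight(U=1) = 323/6300
Total weight = 11/175 + 323/6300 = 719/6300
P(U=0 | obs) = 11/175 / 719/6300 = 396/719
P(U=1 | obs) = 323/6300 / 719/6300 = 323/719

P(U=0) = 396/719, P(U=1) = 323/719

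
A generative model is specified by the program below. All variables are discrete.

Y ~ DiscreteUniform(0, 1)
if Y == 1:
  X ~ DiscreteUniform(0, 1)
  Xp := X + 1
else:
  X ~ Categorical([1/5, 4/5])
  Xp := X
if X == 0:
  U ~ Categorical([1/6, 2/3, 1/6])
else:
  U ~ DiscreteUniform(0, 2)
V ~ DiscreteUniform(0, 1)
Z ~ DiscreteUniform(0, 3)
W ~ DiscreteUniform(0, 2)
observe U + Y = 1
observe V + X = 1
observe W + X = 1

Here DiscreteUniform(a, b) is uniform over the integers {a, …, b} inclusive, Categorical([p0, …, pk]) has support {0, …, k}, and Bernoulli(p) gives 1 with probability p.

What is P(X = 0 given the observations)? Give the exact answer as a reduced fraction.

P(X = 0 | obs) = 1/3

Enumerate traces; 16 have nonzero weight after conditioning:
  (Y=0, X=0, U=1, V=1, Z=0, W=1) weight 1/360
  (Y=0, X=0, U=1, V=1, Z=1, W=1) weight 1/360
  (Y=0, X=0, U=1, V=1, Z=2, W=1) weight 1/360
  (Y=0, X=0, U=1, V=1, Z=3, W=1) weight 1/360
  (Y=0, X=1, U=1, V=0, Z=0, W=0) weight 1/180
  (Y=0, X=1, U=1, V=0, Z=1, W=0) weight 1/180
  (Y=0, X=1, U=1, V=0, Z=2, W=0) weight 1/180
  (Y=0, X=1, U=1, V=0, Z=3, W=0) weight 1/180
  … 8 more
Group by X:
  weight(X=0) = 13/720
  weight(X=1) = 13/360
Total weight = 13/720 + 13/360 = 13/240
P(X=0 | obs) = 13/720 / 13/240 = 1/3
P(X=1 | obs) = 13/360 / 13/240 = 2/3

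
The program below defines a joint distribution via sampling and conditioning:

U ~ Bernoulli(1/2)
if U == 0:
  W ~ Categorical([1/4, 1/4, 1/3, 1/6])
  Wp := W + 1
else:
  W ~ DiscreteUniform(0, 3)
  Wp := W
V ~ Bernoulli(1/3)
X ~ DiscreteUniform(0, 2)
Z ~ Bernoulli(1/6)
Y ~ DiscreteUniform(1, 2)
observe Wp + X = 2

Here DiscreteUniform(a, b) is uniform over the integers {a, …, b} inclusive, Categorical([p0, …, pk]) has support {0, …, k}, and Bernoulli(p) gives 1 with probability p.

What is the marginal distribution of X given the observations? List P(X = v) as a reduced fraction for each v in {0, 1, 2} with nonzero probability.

Enumerate traces; 40 have nonzero weight after conditioning:
  (U=0, W=0, V=0, X=1, Z=0, Y=1) weight 5/432
  (U=0, W=0, V=0, X=1, Z=0, Y=2) weight 5/432
  (U=0, W=0, V=0, X=1, Z=1, Y=1) weight 1/432
  (U=0, W=0, V=0, X=1, Z=1, Y=2) weight 1/432
  (U=0, W=0, V=1, X=1, Z=0, Y=1) weight 5/864
  (U=0, W=0, V=1, X=1, Z=0, Y=2) weight 5/864
  (U=0, W=0, V=1, X=1, Z=1, Y=1) weight 1/864
  (U=0, W=0, V=1, X=1, Z=1, Y=2) weight 1/864
  (U=0, W=1, V=0, X=0, Z=0, Y=1) weight 5/432
  (U=1, W=0, V=0, X=2, Z=0, Y=1) weight 5/432
  … 30 more
Group by X:
  weight(X=0) = 1/12
  weight(X=1) = 1/12
  weight(X=2) = 1/24
Total weight = 1/12 + 1/12 + 1/24 = 5/24
P(X=0 | obs) = 1/12 / 5/24 = 2/5
P(X=1 | obs) = 1/12 / 5/24 = 2/5
P(X=2 | obs) = 1/24 / 5/24 = 1/5

P(X=0) = 2/5, P(X=1) = 2/5, P(X=2) = 1/5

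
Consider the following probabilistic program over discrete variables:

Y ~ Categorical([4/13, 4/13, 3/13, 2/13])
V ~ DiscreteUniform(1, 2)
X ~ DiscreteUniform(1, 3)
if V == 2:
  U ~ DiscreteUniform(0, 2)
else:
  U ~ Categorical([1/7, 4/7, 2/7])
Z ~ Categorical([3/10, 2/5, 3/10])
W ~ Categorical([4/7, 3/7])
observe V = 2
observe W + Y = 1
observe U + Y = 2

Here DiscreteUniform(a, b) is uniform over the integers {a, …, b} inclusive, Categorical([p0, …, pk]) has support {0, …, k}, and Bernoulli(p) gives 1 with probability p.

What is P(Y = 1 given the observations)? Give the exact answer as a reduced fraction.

Enumerate traces; 18 have nonzero weight after conditioning:
  (Y=0, V=2, X=1, U=2, Z=0, W=1) weight 1/455
  (Y=0, V=2, X=1, U=2, Z=1, W=1) weight 4/1365
  (Y=0, V=2, X=1, U=2, Z=2, W=1) weight 1/455
  (Y=0, V=2, X=2, U=2, Z=0, W=1) weight 1/455
  (Y=0, V=2, X=2, U=2, Z=1, W=1) weight 4/1365
  (Y=0, V=2, X=2, U=2, Z=2, W=1) weight 1/455
  (Y=0, V=2, X=3, U=2, Z=0, W=1) weight 1/455
  (Y=0, V=2, X=3, U=2, Z=1, W=1) weight 4/1365
  (Y=1, V=2, X=1, U=1, Z=0, W=0) weight 4/1365
  … 9 more
Group by Y:
  weight(Y=0) = 2/91
  weight(Y=1) = 8/273
Total weight = 2/91 + 8/273 = 2/39
P(Y=0 | obs) = 2/91 / 2/39 = 3/7
P(Y=1 | obs) = 8/273 / 2/39 = 4/7

P(Y = 1 | obs) = 4/7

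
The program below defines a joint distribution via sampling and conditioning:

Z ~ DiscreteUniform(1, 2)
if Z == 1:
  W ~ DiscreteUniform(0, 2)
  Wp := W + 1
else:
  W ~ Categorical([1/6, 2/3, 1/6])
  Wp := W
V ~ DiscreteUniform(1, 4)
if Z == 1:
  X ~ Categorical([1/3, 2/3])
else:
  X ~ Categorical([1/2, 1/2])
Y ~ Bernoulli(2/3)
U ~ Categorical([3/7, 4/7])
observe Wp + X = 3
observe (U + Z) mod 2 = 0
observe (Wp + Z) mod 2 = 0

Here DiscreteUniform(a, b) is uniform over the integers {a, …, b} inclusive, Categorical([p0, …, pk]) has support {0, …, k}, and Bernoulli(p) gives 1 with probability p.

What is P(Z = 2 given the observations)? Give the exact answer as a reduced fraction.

Enumerate traces; 16 have nonzero weight after conditioning:
  (Z=1, W=2, V=1, X=0, Y=0, U=1) weight 1/378
  (Z=1, W=2, V=1, X=0, Y=1, U=1) weight 1/189
  (Z=1, W=2, V=2, X=0, Y=0, U=1) weight 1/378
  (Z=1, W=2, V=2, X=0, Y=1, U=1) weight 1/189
  (Z=1, W=2, V=3, X=0, Y=0, U=1) weight 1/378
  (Z=1, W=2, V=3, X=0, Y=1, U=1) weight 1/189
  (Z=1, W=2, V=4, X=0, Y=0, U=1) weight 1/378
  (Z=1, W=2, V=4, X=0, Y=1, U=1) weight 1/189
  (Z=2, W=2, V=1, X=1, Y=0, U=0) weight 1/672
  … 7 more
Group by Z:
  weight(Z=1) = 2/63
  weight(Z=2) = 1/56
Total weight = 2/63 + 1/56 = 25/504
P(Z=1 | obs) = 2/63 / 25/504 = 16/25
P(Z=2 | obs) = 1/56 / 25/504 = 9/25

P(Z = 2 | obs) = 9/25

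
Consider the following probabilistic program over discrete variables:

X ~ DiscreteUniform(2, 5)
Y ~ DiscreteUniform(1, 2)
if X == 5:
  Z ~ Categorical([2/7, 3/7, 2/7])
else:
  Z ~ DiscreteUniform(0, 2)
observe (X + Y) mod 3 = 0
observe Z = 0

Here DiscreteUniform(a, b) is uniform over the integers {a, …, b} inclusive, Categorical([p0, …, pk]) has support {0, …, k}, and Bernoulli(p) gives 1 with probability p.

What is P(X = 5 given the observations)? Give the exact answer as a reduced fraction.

P(X = 5 | obs) = 3/10

Enumerate traces; 3 have nonzero weight after conditioning:
  (X=2, Y=1, Z=0) weight 1/24
  (X=4, Y=2, Z=0) weight 1/24
  (X=5, Y=1, Z=0) weight 1/28
Group by X:
  weight(X=2) = 1/24
  weight(X=4) = 1/24
  weight(X=5) = 1/28
Total weight = 1/24 + 1/24 + 1/28 = 5/42
P(X=2 | obs) = 1/24 / 5/42 = 7/20
P(X=4 | obs) = 1/24 / 5/42 = 7/20
P(X=5 | obs) = 1/28 / 5/42 = 3/10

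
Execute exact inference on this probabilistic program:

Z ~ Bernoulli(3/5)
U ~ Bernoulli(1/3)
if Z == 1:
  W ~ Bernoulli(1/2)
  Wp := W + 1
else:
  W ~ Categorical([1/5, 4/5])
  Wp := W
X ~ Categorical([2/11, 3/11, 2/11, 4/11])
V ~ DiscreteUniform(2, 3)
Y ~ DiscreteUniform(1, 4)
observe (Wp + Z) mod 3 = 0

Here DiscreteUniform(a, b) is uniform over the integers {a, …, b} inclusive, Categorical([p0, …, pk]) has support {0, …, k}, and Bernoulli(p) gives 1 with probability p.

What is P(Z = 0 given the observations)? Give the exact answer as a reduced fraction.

Enumerate traces; 128 have nonzero weight after conditioning:
  (Z=0, U=0, W=0, X=0, V=2, Y=1) weight 1/825
  (Z=0, U=0, W=0, X=0, V=2, Y=2) weight 1/825
  (Z=0, U=0, W=0, X=0, V=2, Y=3) weight 1/825
  (Z=0, U=0, W=0, X=0, V=2, Y=4) weight 1/825
  (Z=0, U=0, W=0, X=0, V=3, Y=1) weight 1/825
  (Z=0, U=0, W=0, X=0, V=3, Y=2) weight 1/825
  (Z=0, U=0, W=0, X=0, V=3, Y=3) weight 1/825
  (Z=0, U=0, W=0, X=0, V=3, Y=4) weight 1/825
  (Z=1, U=0, W=1, X=0, V=2, Y=1) weight 1/220
  … 119 more
Group by Z:
  weight(Z=0) = 2/25
  weight(Z=1) = 3/10
Total weight = 2/25 + 3/10 = 19/50
P(Z=0 | obs) = 2/25 / 19/50 = 4/19
P(Z=1 | obs) = 3/10 / 19/50 = 15/19

P(Z = 0 | obs) = 4/19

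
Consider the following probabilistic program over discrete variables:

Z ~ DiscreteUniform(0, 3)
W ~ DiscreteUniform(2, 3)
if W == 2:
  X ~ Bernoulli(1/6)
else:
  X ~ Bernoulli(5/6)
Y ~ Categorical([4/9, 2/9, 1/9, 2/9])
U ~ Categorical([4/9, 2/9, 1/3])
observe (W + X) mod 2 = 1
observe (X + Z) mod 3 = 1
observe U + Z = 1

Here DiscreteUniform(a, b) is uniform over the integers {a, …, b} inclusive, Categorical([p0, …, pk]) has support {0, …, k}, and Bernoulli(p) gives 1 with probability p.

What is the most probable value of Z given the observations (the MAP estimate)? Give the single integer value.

argmax_v P(Z = v | obs) = 1

Enumerate traces; 8 have nonzero weight after conditioning:
  (Z=0, W=2, X=1, Y=0, U=1) weight 1/486
  (Z=0, W=2, X=1, Y=1, U=1) weight 1/972
  (Z=0, W=2, X=1, Y=2, U=1) weight 1/1944
  (Z=0, W=2, X=1, Y=3, U=1) weight 1/972
  (Z=1, W=3, X=0, Y=0, U=0) weight 1/243
  (Z=1, W=3, X=0, Y=1, U=0) weight 1/486
  (Z=1, W=3, X=0, Y=2, U=0) weight 1/972
  (Z=1, W=3, X=0, Y=3, U=0) weight 1/486
Group by Z:
  weight(Z=0) = 1/216
  weight(Z=1) = 1/108
Total weight = 1/216 + 1/108 = 1/72
P(Z=0 | obs) = 1/216 / 1/72 = 1/3
P(Z=1 | obs) = 1/108 / 1/72 = 2/3
argmax = 1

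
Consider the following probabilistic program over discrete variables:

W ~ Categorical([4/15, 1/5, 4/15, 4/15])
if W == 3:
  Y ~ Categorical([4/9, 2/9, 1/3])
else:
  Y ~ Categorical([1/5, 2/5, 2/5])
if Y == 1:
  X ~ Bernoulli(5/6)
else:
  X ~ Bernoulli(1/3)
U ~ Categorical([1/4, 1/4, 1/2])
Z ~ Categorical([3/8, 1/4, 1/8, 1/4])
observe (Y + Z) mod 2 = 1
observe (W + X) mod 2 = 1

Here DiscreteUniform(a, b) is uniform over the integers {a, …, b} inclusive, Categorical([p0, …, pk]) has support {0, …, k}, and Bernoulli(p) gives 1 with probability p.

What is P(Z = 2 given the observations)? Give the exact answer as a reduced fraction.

Enumerate traces; 72 have nonzero weight after conditioning:
  (W=0, Y=0, X=1, U=0, Z=1) weight 1/900
  (W=0, Y=0, X=1, U=0, Z=3) weight 1/900
  (W=0, Y=0, X=1, U=1, Z=1) weight 1/900
  (W=0, Y=0, X=1, U=1, Z=3) weight 1/900
  (W=0, Y=0, X=1, U=2, Z=1) weight 1/450
  (W=0, Y=0, X=1, U=2, Z=3) weight 1/450
  (W=0, Y=1, X=1, U=0, Z=0) weight 1/120
  (W=0, Y=1, X=1, U=0, Z=2) weight 1/360
  … 64 more
Group by Z:
  weight(Z=0) = 407/5400
  weight(Z=1) = 329/4050
  weight(Z=2) = 407/16200
  weight(Z=3) = 329/4050
Total weight = 407/5400 + 329/4050 + 407/16200 + 329/4050 = 71/270
P(Z=0 | obs) = 407/5400 / 71/270 = 407/1420
P(Z=1 | obs) = 329/4050 / 71/270 = 329/1065
P(Z=2 | obs) = 407/16200 / 71/270 = 407/4260
P(Z=3 | obs) = 329/4050 / 71/270 = 329/1065

P(Z = 2 | obs) = 407/4260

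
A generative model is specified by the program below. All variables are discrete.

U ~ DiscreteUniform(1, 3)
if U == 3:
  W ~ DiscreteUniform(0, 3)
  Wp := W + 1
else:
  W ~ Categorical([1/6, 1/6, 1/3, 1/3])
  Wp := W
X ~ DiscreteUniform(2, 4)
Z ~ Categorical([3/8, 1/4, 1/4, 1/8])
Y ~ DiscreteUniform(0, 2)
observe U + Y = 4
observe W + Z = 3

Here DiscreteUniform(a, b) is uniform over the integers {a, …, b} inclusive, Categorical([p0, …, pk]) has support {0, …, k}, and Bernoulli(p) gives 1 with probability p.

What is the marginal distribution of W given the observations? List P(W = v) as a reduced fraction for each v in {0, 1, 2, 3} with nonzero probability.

Enumerate traces; 24 have nonzero weight after conditioning:
  (U=2, W=0, X=2, Z=3, Y=2) weight 1/1296
  (U=2, W=0, X=3, Z=3, Y=2) weight 1/1296
  (U=2, W=0, X=4, Z=3, Y=2) weight 1/1296
  (U=2, W=1, X=2, Z=2, Y=2) weight 1/648
  (U=2, W=1, X=3, Z=2, Y=2) weight 1/648
  (U=2, W=1, X=4, Z=2, Y=2) weight 1/648
  (U=2, W=2, X=2, Z=1, Y=2) weight 1/324
  (U=2, W=2, X=3, Z=1, Y=2) weight 1/324
  (U=2, W=3, X=2, Z=0, Y=2) weight 1/216
  … 15 more
Group by W:
  weight(W=0) = 5/864
  weight(W=1) = 5/432
  weight(W=2) = 7/432
  weight(W=3) = 7/288
Total weight = 5/864 + 5/432 + 7/432 + 7/288 = 25/432
P(W=0 | obs) = 5/864 / 25/432 = 1/10
P(W=1 | obs) = 5/432 / 25/432 = 1/5
P(W=2 | obs) = 7/432 / 25/432 = 7/25
P(W=3 | obs) = 7/288 / 25/432 = 21/50

P(W=0) = 1/10, P(W=1) = 1/5, P(W=2) = 7/25, P(W=3) = 21/50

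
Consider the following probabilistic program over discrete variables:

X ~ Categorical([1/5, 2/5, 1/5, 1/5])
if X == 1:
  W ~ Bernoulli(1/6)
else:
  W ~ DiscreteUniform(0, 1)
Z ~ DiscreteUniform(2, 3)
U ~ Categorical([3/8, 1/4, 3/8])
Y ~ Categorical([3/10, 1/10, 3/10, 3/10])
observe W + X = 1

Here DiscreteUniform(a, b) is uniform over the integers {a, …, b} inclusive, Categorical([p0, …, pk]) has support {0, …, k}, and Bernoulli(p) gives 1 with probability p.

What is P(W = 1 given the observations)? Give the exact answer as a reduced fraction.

Enumerate traces; 48 have nonzero weight after conditioning:
  (X=0, W=1, Z=2, U=0, Y=0) weight 9/1600
  (X=0, W=1, Z=2, U=0, Y=1) weight 3/1600
  (X=0, W=1, Z=2, U=0, Y=2) weight 9/1600
  (X=0, W=1, Z=2, U=0, Y=3) weight 9/1600
  (X=0, W=1, Z=2, U=1, Y=0) weight 3/800
  (X=0, W=1, Z=2, U=1, Y=1) weight 1/800
  (X=0, W=1, Z=2, U=1, Y=2) weight 3/800
  (X=0, W=1, Z=2, U=1, Y=3) weight 3/800
  (X=1, W=0, Z=2, U=0, Y=0) weight 3/160
  … 39 more
Group by W:
  weight(W=0) = 1/3
  weight(W=1) = 1/10
Total weight = 1/3 + 1/10 = 13/30
P(W=0 | obs) = 1/3 / 13/30 = 10/13
P(W=1 | obs) = 1/10 / 13/30 = 3/13

P(W = 1 | obs) = 3/13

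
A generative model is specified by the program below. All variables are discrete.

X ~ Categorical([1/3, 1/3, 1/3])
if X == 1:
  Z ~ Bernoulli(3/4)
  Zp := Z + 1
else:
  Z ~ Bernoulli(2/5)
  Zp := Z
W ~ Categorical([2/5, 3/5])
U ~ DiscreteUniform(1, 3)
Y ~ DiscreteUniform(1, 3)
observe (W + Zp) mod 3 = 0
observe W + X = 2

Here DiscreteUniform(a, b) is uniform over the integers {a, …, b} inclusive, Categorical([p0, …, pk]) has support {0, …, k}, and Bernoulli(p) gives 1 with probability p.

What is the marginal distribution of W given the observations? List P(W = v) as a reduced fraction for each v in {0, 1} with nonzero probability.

Enumerate traces; 18 have nonzero weight after conditioning:
  (X=1, Z=1, W=1, U=1, Y=1) weight 1/60
  (X=1, Z=1, W=1, U=1, Y=2) weight 1/60
  (X=1, Z=1, W=1, U=1, Y=3) weight 1/60
  (X=1, Z=1, W=1, U=2, Y=1) weight 1/60
  (X=1, Z=1, W=1, U=2, Y=2) weight 1/60
  (X=1, Z=1, W=1, U=2, Y=3) weight 1/60
  (X=1, Z=1, W=1, U=3, Y=1) weight 1/60
  (X=1, Z=1, W=1, U=3, Y=2) weight 1/60
  (X=2, Z=0, W=0, U=1, Y=1) weight 2/225
  … 9 more
Group by W:
  weight(W=0) = 2/25
  weight(W=1) = 3/20
Total weight = 2/25 + 3/20 = 23/100
P(W=0 | obs) = 2/25 / 23/100 = 8/23
P(W=1 | obs) = 3/20 / 23/100 = 15/23

P(W=0) = 8/23, P(W=1) = 15/23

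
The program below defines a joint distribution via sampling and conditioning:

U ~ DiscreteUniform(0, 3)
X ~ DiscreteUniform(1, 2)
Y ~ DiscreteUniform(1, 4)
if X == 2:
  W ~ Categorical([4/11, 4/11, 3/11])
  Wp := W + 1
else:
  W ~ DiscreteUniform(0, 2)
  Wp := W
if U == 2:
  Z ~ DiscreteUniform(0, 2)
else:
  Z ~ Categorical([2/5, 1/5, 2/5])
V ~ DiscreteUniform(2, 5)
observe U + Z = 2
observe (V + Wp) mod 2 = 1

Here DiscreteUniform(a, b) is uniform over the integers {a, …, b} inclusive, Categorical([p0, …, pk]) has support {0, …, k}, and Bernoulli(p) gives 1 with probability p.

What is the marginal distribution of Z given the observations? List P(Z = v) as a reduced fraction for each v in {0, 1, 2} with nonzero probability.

P(Z=0) = 5/14, P(Z=1) = 3/14, P(Z=2) = 3/7

Enumerate traces; 144 have nonzero weight after conditioning:
  (U=0, X=1, Y=1, W=0, Z=2, V=3) weight 1/960
  (U=0, X=1, Y=1, W=0, Z=2, V=5) weight 1/960
  (U=0, X=1, Y=1, W=1, Z=2, V=2) weight 1/960
  (U=0, X=1, Y=1, W=1, Z=2, V=4) weight 1/960
  (U=0, X=1, Y=1, W=2, Z=2, V=3) weight 1/960
  (U=0, X=1, Y=1, W=2, Z=2, V=5) weight 1/960
  (U=0, X=1, Y=2, W=0, Z=2, V=3) weight 1/960
  (U=0, X=1, Y=2, W=0, Z=2, V=5) weight 1/960
  (U=1, X=1, Y=1, W=0, Z=1, V=3) weight 1/1920
  (U=2, X=1, Y=1, W=0, Z=0, V=3) weight 1/1152
  … 134 more
Group by Z:
  weight(Z=0) = 1/24
  weight(Z=1) = 1/40
  weight(Z=2) = 1/20
Total weight = 1/24 + 1/40 + 1/20 = 7/60
P(Z=0 | obs) = 1/24 / 7/60 = 5/14
P(Z=1 | obs) = 1/40 / 7/60 = 3/14
P(Z=2 | obs) = 1/20 / 7/60 = 3/7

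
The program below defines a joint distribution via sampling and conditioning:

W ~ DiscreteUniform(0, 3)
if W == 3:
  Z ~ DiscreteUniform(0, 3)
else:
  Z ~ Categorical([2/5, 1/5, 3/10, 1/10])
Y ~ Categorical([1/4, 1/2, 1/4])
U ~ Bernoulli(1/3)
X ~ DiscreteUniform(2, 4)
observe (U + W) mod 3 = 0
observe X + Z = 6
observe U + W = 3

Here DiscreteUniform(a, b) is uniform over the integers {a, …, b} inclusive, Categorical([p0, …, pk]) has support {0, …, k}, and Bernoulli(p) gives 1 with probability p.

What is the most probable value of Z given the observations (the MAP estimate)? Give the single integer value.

argmax_v P(Z = v | obs) = 2

Enumerate traces; 12 have nonzero weight after conditioning:
  (W=2, Z=2, Y=0, U=1, X=4) weight 1/480
  (W=2, Z=2, Y=1, U=1, X=4) weight 1/240
  (W=2, Z=2, Y=2, U=1, X=4) weight 1/480
  (W=2, Z=3, Y=0, U=1, X=3) weight 1/1440
  (W=2, Z=3, Y=1, U=1, X=3) weight 1/720
  (W=2, Z=3, Y=2, U=1, X=3) weight 1/1440
  (W=3, Z=2, Y=0, U=0, X=4) weight 1/288
  (W=3, Z=2, Y=1, U=0, X=4) weight 1/144
  … 4 more
Group by Z:
  weight(Z=2) = 1/45
  weight(Z=3) = 1/60
Total weight = 1/45 + 1/60 = 7/180
P(Z=2 | obs) = 1/45 / 7/180 = 4/7
P(Z=3 | obs) = 1/60 / 7/180 = 3/7
argmax = 2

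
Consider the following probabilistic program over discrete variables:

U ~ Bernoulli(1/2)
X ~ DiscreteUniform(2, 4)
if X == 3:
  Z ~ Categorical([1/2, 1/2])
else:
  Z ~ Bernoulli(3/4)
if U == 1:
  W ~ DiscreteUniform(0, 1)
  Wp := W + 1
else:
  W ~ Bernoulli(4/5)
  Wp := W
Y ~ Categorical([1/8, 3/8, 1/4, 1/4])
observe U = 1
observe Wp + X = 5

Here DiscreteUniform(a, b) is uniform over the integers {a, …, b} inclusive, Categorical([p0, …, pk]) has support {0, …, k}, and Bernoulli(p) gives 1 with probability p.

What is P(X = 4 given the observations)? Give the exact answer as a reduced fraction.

P(X = 4 | obs) = 1/2

Enumerate traces; 16 have nonzero weight after conditioning:
  (U=1, X=3, Z=0, W=1, Y=0) weight 1/192
  (U=1, X=3, Z=0, W=1, Y=1) weight 1/64
  (U=1, X=3, Z=0, W=1, Y=2) weight 1/96
  (U=1, X=3, Z=0, W=1, Y=3) weight 1/96
  (U=1, X=3, Z=1, W=1, Y=0) weight 1/192
  (U=1, X=3, Z=1, W=1, Y=1) weight 1/64
  (U=1, X=3, Z=1, W=1, Y=2) weight 1/96
  (U=1, X=3, Z=1, W=1, Y=3) weight 1/96
  (U=1, X=4, Z=0, W=0, Y=0) weight 1/384
  … 7 more
Group by X:
  weight(X=3) = 1/12
  weight(X=4) = 1/12
Total weight = 1/12 + 1/12 = 1/6
P(X=3 | obs) = 1/12 / 1/6 = 1/2
P(X=4 | obs) = 1/12 / 1/6 = 1/2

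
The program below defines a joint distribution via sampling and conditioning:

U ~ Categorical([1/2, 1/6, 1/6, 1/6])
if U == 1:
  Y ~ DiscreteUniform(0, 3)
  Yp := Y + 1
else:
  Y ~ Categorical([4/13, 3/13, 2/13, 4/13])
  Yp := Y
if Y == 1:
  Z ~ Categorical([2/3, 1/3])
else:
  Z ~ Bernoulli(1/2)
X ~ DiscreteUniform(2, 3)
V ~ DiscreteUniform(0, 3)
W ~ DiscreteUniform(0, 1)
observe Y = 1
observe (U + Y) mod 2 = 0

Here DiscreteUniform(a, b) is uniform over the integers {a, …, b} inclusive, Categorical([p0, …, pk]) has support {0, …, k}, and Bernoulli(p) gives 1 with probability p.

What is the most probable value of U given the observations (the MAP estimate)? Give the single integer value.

Enumerate traces; 64 have nonzero weight after conditioning:
  (U=1, Y=1, Z=0, X=2, V=0, W=0) weight 1/576
  (U=1, Y=1, Z=0, X=2, V=0, W=1) weight 1/576
  (U=1, Y=1, Z=0, X=2, V=1, W=0) weight 1/576
  (U=1, Y=1, Z=0, X=2, V=1, W=1) weight 1/576
  (U=1, Y=1, Z=0, X=2, V=2, W=0) weight 1/576
  (U=1, Y=1, Z=0, X=2, V=2, W=1) weight 1/576
  (U=1, Y=1, Z=0, X=2, V=3, W=0) weight 1/576
  (U=1, Y=1, Z=0, X=2, V=3, W=1) weight 1/576
  (U=3, Y=1, Z=0, X=2, V=0, W=0) weight 1/624
  … 55 more
Group by U:
  weight(U=1) = 1/24
  weight(U=3) = 1/26
Total weight = 1/24 + 1/26 = 25/312
P(U=1 | obs) = 1/24 / 25/312 = 13/25
P(U=3 | obs) = 1/26 / 25/312 = 12/25
argmax = 1

argmax_v P(U = v | obs) = 1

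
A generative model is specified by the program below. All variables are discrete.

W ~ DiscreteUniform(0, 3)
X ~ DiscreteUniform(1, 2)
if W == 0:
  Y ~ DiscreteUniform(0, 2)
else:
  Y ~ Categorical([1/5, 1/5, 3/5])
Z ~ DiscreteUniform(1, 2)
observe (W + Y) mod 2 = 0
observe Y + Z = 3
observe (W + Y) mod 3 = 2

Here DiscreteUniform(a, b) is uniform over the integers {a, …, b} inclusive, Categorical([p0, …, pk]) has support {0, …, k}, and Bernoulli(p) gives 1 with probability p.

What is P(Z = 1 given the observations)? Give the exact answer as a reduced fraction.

P(Z = 1 | obs) = 5/8

Enumerate traces; 4 have nonzero weight after conditioning:
  (W=0, X=1, Y=2, Z=1) weight 1/48
  (W=0, X=2, Y=2, Z=1) weight 1/48
  (W=1, X=1, Y=1, Z=2) weight 1/80
  (W=1, X=2, Y=1, Z=2) weight 1/80
Group by Z:
  weight(Z=1) = 1/24
  weight(Z=2) = 1/40
Total weight = 1/24 + 1/40 = 1/15
P(Z=1 | obs) = 1/24 / 1/15 = 5/8
P(Z=2 | obs) = 1/40 / 1/15 = 3/8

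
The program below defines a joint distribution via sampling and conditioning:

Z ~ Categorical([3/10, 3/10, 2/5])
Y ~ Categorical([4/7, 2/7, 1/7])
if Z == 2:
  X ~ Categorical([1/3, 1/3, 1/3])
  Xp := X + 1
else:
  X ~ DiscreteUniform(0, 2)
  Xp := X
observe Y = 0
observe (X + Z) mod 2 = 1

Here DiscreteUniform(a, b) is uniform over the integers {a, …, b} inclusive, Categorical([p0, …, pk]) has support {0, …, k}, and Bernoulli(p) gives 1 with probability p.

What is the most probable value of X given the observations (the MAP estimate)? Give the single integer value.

argmax_v P(X = v | obs) = 1

Enumerate traces; 4 have nonzero weight after conditioning:
  (Z=0, Y=0, X=1) weight 2/35
  (Z=1, Y=0, X=0) weight 2/35
  (Z=1, Y=0, X=2) weight 2/35
  (Z=2, Y=0, X=1) weight 8/105
Group by X:
  weight(X=0) = 2/35
  weight(X=1) = 2/15
  weight(X=2) = 2/35
Total weight = 2/35 + 2/15 + 2/35 = 26/105
P(X=0 | obs) = 2/35 / 26/105 = 3/13
P(X=1 | obs) = 2/15 / 26/105 = 7/13
P(X=2 | obs) = 2/35 / 26/105 = 3/13
argmax = 1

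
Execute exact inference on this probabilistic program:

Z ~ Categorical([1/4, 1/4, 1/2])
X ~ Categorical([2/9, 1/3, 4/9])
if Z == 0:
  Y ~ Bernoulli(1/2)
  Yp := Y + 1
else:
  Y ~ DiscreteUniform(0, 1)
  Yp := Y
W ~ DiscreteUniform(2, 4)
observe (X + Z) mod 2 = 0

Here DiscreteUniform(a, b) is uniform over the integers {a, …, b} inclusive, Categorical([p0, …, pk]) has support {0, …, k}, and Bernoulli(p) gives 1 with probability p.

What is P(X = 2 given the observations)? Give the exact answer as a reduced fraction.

P(X = 2 | obs) = 4/7

Enumerate traces; 30 have nonzero weight after conditioning:
  (Z=0, X=0, Y=0, W=2) weight 1/108
  (Z=0, X=0, Y=0, W=3) weight 1/108
  (Z=0, X=0, Y=0, W=4) weight 1/108
  (Z=0, X=0, Y=1, W=2) weight 1/108
  (Z=0, X=0, Y=1, W=3) weight 1/108
  (Z=0, X=0, Y=1, W=4) weight 1/108
  (Z=0, X=2, Y=0, W=2) weight 1/54
  (Z=0, X=2, Y=0, W=3) weight 1/54
  (Z=1, X=1, Y=0, W=2) weight 1/72
  … 21 more
Group by X:
  weight(X=0) = 1/6
  weight(X=1) = 1/12
  weight(X=2) = 1/3
Total weight = 1/6 + 1/12 + 1/3 = 7/12
P(X=0 | obs) = 1/6 / 7/12 = 2/7
P(X=1 | obs) = 1/12 / 7/12 = 1/7
P(X=2 | obs) = 1/3 / 7/12 = 4/7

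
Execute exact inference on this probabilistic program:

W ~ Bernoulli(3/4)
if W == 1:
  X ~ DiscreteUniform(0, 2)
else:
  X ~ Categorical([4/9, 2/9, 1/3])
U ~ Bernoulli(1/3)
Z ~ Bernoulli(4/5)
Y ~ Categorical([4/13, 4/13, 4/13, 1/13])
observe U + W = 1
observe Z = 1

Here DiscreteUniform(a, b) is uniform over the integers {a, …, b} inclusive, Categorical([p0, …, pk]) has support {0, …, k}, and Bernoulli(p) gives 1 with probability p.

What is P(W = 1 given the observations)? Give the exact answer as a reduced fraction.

Enumerate traces; 24 have nonzero weight after conditioning:
  (W=0, X=0, U=1, Z=1, Y=0) weight 16/1755
  (W=0, X=0, U=1, Z=1, Y=1) weight 16/1755
  (W=0, X=0, U=1, Z=1, Y=2) weight 16/1755
  (W=0, X=0, U=1, Z=1, Y=3) weight 4/1755
  (W=0, X=1, U=1, Z=1, Y=0) weight 8/1755
  (W=0, X=1, U=1, Z=1, Y=1) weight 8/1755
  (W=0, X=1, U=1, Z=1, Y=2) weight 8/1755
  (W=0, X=1, U=1, Z=1, Y=3) weight 2/1755
  (W=1, X=0, U=0, Z=1, Y=0) weight 8/195
  … 15 more
Group by W:
  weight(W=0) = 1/15
  weight(W=1) = 2/5
Total weight = 1/15 + 2/5 = 7/15
P(W=0 | obs) = 1/15 / 7/15 = 1/7
P(W=1 | obs) = 2/5 / 7/15 = 6/7

P(W = 1 | obs) = 6/7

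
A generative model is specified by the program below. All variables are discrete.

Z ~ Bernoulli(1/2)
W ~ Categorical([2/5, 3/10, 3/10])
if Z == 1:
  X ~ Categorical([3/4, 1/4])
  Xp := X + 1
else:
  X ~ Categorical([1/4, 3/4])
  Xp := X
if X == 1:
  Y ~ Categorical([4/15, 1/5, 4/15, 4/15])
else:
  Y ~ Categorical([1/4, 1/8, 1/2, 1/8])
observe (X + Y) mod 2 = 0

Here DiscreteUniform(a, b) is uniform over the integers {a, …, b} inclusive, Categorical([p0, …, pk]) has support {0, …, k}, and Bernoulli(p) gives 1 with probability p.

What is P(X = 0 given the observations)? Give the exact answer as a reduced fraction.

P(X = 0 | obs) = 45/73

Enumerate traces; 24 have nonzero weight after conditioning:
  (Z=0, W=0, X=0, Y=0) weight 1/80
  (Z=0, W=0, X=0, Y=2) weight 1/40
  (Z=0, W=0, X=1, Y=1) weight 3/100
  (Z=0, W=0, X=1, Y=3) weight 1/25
  (Z=0, W=1, X=0, Y=0) weight 3/320
  (Z=0, W=1, X=0, Y=2) weight 3/160
  (Z=0, W=1, X=1, Y=1) weight 9/400
  (Z=0, W=1, X=1, Y=3) weight 3/100
  … 16 more
Group by X:
  weight(X=0) = 3/8
  weight(X=1) = 7/30
Total weight = 3/8 + 7/30 = 73/120
P(X=0 | obs) = 3/8 / 73/120 = 45/73
P(X=1 | obs) = 7/30 / 73/120 = 28/73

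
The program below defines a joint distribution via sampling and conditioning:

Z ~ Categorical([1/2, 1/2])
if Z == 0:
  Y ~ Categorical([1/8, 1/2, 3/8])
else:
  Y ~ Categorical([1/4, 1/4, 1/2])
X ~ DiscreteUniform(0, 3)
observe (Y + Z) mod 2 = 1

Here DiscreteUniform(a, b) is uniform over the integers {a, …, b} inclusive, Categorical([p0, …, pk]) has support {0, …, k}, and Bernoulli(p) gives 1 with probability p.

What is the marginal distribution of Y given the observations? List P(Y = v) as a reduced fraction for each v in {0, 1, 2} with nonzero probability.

Enumerate traces; 12 have nonzero weight after conditioning:
  (Z=0, Y=1, X=0) weight 1/16
  (Z=0, Y=1, X=1) weight 1/16
  (Z=0, Y=1, X=2) weight 1/16
  (Z=0, Y=1, X=3) weight 1/16
  (Z=1, Y=0, X=0) weight 1/32
  (Z=1, Y=0, X=1) weight 1/32
  (Z=1, Y=0, X=2) weight 1/32
  (Z=1, Y=0, X=3) weight 1/32
  (Z=1, Y=2, X=0) weight 1/16
  … 3 more
Group by Y:
  weight(Y=0) = 1/8
  weight(Y=1) = 1/4
  weight(Y=2) = 1/4
Total weight = 1/8 + 1/4 + 1/4 = 5/8
P(Y=0 | obs) = 1/8 / 5/8 = 1/5
P(Y=1 | obs) = 1/4 / 5/8 = 2/5
P(Y=2 | obs) = 1/4 / 5/8 = 2/5

P(Y=0) = 1/5, P(Y=1) = 2/5, P(Y=2) = 2/5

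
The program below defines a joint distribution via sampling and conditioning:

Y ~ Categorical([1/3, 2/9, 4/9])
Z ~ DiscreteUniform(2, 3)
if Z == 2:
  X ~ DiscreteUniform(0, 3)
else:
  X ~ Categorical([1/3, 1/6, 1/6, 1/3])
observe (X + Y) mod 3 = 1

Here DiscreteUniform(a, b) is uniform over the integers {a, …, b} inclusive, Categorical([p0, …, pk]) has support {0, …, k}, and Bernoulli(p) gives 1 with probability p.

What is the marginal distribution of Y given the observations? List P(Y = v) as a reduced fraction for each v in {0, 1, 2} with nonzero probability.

Enumerate traces; 8 have nonzero weight after conditioning:
  (Y=0, Z=2, X=1) weight 1/24
  (Y=0, Z=3, X=1) weight 1/36
  (Y=1, Z=2, X=0) weight 1/36
  (Y=1, Z=2, X=3) weight 1/36
  (Y=1, Z=3, X=0) weight 1/27
  (Y=1, Z=3, X=3) weight 1/27
  (Y=2, Z=2, X=2) weight 1/18
  (Y=2, Z=3, X=2) weight 1/27
Group by Y:
  weight(Y=0) = 5/72
  weight(Y=1) = 7/54
  weight(Y=2) = 5/54
Total weight = 5/72 + 7/54 + 5/54 = 7/24
P(Y=0 | obs) = 5/72 / 7/24 = 5/21
P(Y=1 | obs) = 7/54 / 7/24 = 4/9
P(Y=2 | obs) = 5/54 / 7/24 = 20/63

P(Y=0) = 5/21, P(Y=1) = 4/9, P(Y=2) = 20/63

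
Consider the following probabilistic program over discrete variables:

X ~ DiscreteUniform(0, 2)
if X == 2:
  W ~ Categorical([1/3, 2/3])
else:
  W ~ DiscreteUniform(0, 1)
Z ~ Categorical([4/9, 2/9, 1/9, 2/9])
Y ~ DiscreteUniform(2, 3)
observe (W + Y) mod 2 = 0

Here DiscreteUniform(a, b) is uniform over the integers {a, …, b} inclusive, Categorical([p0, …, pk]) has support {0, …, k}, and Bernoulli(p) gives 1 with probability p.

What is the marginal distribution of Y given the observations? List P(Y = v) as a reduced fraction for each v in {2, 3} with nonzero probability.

P(Y=2) = 4/9, P(Y=3) = 5/9

Enumerate traces; 24 have nonzero weight after conditioning:
  (X=0, W=0, Z=0, Y=2) weight 1/27
  (X=0, W=0, Z=1, Y=2) weight 1/54
  (X=0, W=0, Z=2, Y=2) weight 1/108
  (X=0, W=0, Z=3, Y=2) weight 1/54
  (X=0, W=1, Z=0, Y=3) weight 1/27
  (X=0, W=1, Z=1, Y=3) weight 1/54
  (X=0, W=1, Z=2, Y=3) weight 1/108
  (X=0, W=1, Z=3, Y=3) weight 1/54
  … 16 more
Group by Y:
  weight(Y=2) = 2/9
  weight(Y=3) = 5/18
Total weight = 2/9 + 5/18 = 1/2
P(Y=2 | obs) = 2/9 / 1/2 = 4/9
P(Y=3 | obs) = 5/18 / 1/2 = 5/9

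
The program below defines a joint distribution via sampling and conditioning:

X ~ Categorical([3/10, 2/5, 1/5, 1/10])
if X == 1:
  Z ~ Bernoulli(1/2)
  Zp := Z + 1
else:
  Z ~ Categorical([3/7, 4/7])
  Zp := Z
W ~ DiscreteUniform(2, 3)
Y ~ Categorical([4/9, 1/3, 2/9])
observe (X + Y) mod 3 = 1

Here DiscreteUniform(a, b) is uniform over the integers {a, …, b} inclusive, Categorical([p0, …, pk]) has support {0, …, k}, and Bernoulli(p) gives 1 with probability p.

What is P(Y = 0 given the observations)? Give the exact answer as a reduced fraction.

P(Y = 0 | obs) = 1/2

Enumerate traces; 16 have nonzero weight after conditioning:
  (X=0, Z=0, W=2, Y=1) weight 3/140
  (X=0, Z=0, W=3, Y=1) weight 3/140
  (X=0, Z=1, W=2, Y=1) weight 1/35
  (X=0, Z=1, W=3, Y=1) weight 1/35
  (X=1, Z=0, W=2, Y=0) weight 2/45
  (X=1, Z=0, W=3, Y=0) weight 2/45
  (X=1, Z=1, W=2, Y=0) weight 2/45
  (X=1, Z=1, W=3, Y=0) weight 2/45
  (X=2, Z=0, W=2, Y=2) weight 1/105
  … 7 more
Group by Y:
  weight(Y=0) = 8/45
  weight(Y=1) = 2/15
  weight(Y=2) = 2/45
Total weight = 8/45 + 2/15 + 2/45 = 16/45
P(Y=0 | obs) = 8/45 / 16/45 = 1/2
P(Y=1 | obs) = 2/15 / 16/45 = 3/8
P(Y=2 | obs) = 2/45 / 16/45 = 1/8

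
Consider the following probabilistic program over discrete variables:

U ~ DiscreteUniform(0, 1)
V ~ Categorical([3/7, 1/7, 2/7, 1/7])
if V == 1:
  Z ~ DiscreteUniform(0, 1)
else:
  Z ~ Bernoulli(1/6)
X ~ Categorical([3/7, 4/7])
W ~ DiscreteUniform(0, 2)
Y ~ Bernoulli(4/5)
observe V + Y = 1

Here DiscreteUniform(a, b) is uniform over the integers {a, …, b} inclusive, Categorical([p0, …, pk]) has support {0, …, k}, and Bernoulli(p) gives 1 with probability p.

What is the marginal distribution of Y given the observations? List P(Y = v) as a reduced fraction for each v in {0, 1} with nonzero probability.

P(Y=0) = 1/13, P(Y=1) = 12/13

Enumerate traces; 48 have nonzero weight after conditioning:
  (U=0, V=0, Z=0, X=0, W=0, Y=1) weight 1/49
  (U=0, V=0, Z=0, X=0, W=1, Y=1) weight 1/49
  (U=0, V=0, Z=0, X=0, W=2, Y=1) weight 1/49
  (U=0, V=0, Z=0, X=1, W=0, Y=1) weight 4/147
  (U=0, V=0, Z=0, X=1, W=1, Y=1) weight 4/147
  (U=0, V=0, Z=0, X=1, W=2, Y=1) weight 4/147
  (U=0, V=0, Z=1, X=0, W=0, Y=1) weight 1/245
  (U=0, V=0, Z=1, X=0, W=1, Y=1) weight 1/245
  (U=0, V=1, Z=0, X=0, W=0, Y=0) weight 1/980
  … 39 more
Group by Y:
  weight(Y=0) = 1/35
  weight(Y=1) = 12/35
Total weight = 1/35 + 12/35 = 13/35
P(Y=0 | obs) = 1/35 / 13/35 = 1/13
P(Y=1 | obs) = 12/35 / 13/35 = 12/13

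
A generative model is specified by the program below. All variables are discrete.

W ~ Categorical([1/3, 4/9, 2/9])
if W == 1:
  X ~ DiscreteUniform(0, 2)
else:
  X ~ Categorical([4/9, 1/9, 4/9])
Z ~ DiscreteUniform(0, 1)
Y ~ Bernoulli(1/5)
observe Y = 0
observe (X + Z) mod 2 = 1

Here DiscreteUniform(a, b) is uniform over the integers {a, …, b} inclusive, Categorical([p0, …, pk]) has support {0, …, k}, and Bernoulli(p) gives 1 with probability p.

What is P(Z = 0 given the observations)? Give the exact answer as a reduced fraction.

P(Z = 0 | obs) = 17/81

Enumerate traces; 9 have nonzero weight after conditioning:
  (W=0, X=0, Z=1, Y=0) weight 8/135
  (W=0, X=1, Z=0, Y=0) weight 2/135
  (W=0, X=2, Z=1, Y=0) weight 8/135
  (W=1, X=0, Z=1, Y=0) weight 8/135
  (W=1, X=1, Z=0, Y=0) weight 8/135
  (W=1, X=2, Z=1, Y=0) weight 8/135
  (W=2, X=0, Z=1, Y=0) weight 16/405
  (W=2, X=1, Z=0, Y=0) weight 4/405
  … 1 more
Group by Z:
  weight(Z=0) = 34/405
  weight(Z=1) = 128/405
Total weight = 34/405 + 128/405 = 2/5
P(Z=0 | obs) = 34/405 / 2/5 = 17/81
P(Z=1 | obs) = 128/405 / 2/5 = 64/81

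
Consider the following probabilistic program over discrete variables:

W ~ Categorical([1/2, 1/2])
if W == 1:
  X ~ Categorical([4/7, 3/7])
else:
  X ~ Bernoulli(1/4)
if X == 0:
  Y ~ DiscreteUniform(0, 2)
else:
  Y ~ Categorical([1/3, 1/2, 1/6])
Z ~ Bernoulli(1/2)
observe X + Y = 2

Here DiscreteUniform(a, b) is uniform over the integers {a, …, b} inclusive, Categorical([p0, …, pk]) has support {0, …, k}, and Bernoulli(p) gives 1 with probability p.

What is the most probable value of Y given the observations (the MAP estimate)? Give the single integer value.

argmax_v P(Y = v | obs) = 2

Enumerate traces; 8 have nonzero weight after conditioning:
  (W=0, X=0, Y=2, Z=0) weight 1/16
  (W=0, X=0, Y=2, Z=1) weight 1/16
  (W=0, X=1, Y=1, Z=0) weight 1/32
  (W=0, X=1, Y=1, Z=1) weight 1/32
  (W=1, X=0, Y=2, Z=0) weight 1/21
  (W=1, X=0, Y=2, Z=1) weight 1/21
  (W=1, X=1, Y=1, Z=0) weight 3/56
  (W=1, X=1, Y=1, Z=1) weight 3/56
Group by Y:
  weight(Y=1) = 19/112
  weight(Y=2) = 37/168
Total weight = 19/112 + 37/168 = 131/336
P(Y=1 | obs) = 19/112 / 131/336 = 57/131
P(Y=2 | obs) = 37/168 / 131/336 = 74/131
argmax = 2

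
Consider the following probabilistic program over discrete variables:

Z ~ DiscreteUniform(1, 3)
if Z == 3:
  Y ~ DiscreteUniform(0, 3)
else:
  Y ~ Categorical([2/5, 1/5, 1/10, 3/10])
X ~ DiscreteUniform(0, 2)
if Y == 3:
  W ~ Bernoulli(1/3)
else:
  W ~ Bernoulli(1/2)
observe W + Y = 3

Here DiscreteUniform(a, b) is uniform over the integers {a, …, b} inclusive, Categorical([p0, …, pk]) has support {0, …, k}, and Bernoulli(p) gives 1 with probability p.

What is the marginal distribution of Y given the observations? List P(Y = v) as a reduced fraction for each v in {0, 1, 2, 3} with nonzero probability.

Enumerate traces; 18 have nonzero weight after conditioning:
  (Z=1, Y=2, X=0, W=1) weight 1/180
  (Z=1, Y=2, X=1, W=1) weight 1/180
  (Z=1, Y=2, X=2, W=1) weight 1/180
  (Z=1, Y=3, X=0, W=0) weight 1/45
  (Z=1, Y=3, X=1, W=0) weight 1/45
  (Z=1, Y=3, X=2, W=0) weight 1/45
  (Z=2, Y=2, X=0, W=1) weight 1/180
  (Z=2, Y=2, X=1, W=1) weight 1/180
  … 10 more
Group by Y:
  weight(Y=2) = 3/40
  weight(Y=3) = 17/90
Total weight = 3/40 + 17/90 = 19/72
P(Y=2 | obs) = 3/40 / 19/72 = 27/95
P(Y=3 | obs) = 17/90 / 19/72 = 68/95

P(Y=2) = 27/95, P(Y=3) = 68/95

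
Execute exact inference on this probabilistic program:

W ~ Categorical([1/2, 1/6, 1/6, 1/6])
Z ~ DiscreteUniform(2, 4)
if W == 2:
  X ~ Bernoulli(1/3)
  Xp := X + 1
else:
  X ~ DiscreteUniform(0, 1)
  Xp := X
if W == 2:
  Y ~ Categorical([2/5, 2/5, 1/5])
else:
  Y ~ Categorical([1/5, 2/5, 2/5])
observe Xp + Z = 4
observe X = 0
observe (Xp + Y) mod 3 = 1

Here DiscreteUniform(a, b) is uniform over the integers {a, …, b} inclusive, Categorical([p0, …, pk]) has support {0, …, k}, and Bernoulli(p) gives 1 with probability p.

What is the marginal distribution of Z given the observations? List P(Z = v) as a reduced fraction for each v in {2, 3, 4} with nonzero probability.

Enumerate traces; 4 have nonzero weight after conditioning:
  (W=0, Z=4, X=0, Y=1) weight 1/30
  (W=1, Z=4, X=0, Y=1) weight 1/90
  (W=2, Z=3, X=0, Y=0) weight 2/135
  (W=3, Z=4, X=0, Y=1) weight 1/90
Group by Z:
  weight(Z=3) = 2/135
  weight(Z=4) = 1/18
Total weight = 2/135 + 1/18 = 19/270
P(Z=3 | obs) = 2/135 / 19/270 = 4/19
P(Z=4 | obs) = 1/18 / 19/270 = 15/19

P(Z=3) = 4/19, P(Z=4) = 15/19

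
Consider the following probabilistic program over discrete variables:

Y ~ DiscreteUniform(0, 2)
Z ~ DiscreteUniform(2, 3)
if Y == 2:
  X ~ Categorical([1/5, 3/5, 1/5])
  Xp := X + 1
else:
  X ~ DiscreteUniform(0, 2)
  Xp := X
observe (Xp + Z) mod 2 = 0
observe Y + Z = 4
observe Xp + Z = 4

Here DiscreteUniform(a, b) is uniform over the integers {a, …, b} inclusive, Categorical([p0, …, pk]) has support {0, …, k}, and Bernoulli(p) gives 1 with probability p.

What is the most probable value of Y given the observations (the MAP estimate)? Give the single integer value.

argmax_v P(Y = v | obs) = 2

Enumerate traces; 2 have nonzero weight after conditioning:
  (Y=1, Z=3, X=1) weight 1/18
  (Y=2, Z=2, X=1) weight 1/10
Group by Y:
  weight(Y=1) = 1/18
  weight(Y=2) = 1/10
Total weight = 1/18 + 1/10 = 7/45
P(Y=1 | obs) = 1/18 / 7/45 = 5/14
P(Y=2 | obs) = 1/10 / 7/45 = 9/14
argmax = 2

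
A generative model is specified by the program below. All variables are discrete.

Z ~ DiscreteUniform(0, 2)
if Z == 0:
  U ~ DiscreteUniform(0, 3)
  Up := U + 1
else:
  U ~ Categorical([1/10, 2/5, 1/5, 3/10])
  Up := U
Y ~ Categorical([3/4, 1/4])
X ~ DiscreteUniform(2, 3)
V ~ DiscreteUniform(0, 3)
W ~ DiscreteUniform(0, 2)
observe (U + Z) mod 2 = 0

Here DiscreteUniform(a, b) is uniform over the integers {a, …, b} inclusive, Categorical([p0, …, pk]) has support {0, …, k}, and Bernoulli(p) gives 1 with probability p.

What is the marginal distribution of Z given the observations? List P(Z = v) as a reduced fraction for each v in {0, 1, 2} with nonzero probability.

P(Z=0) = 1/3, P(Z=1) = 7/15, P(Z=2) = 1/5

Enumerate traces; 288 have nonzero weight after conditioning:
  (Z=0, U=0, Y=0, X=2, V=0, W=0) weight 1/384
  (Z=0, U=0, Y=0, X=2, V=0, W=1) weight 1/384
  (Z=0, U=0, Y=0, X=2, V=0, W=2) weight 1/384
  (Z=0, U=0, Y=0, X=2, V=1, W=0) weight 1/384
  (Z=0, U=0, Y=0, X=2, V=1, W=1) weight 1/384
  (Z=0, U=0, Y=0, X=2, V=1, W=2) weight 1/384
  (Z=0, U=0, Y=0, X=2, V=2, W=0) weight 1/384
  (Z=0, U=0, Y=0, X=2, V=2, W=1) weight 1/384
  (Z=1, U=1, Y=0, X=2, V=0, W=0) weight 1/240
  (Z=2, U=0, Y=0, X=2, V=0, W=0) weight 1/960
  … 278 more
Group by Z:
  weight(Z=0) = 1/6
  weight(Z=1) = 7/30
  weight(Z=2) = 1/10
Total weight = 1/6 + 7/30 + 1/10 = 1/2
P(Z=0 | obs) = 1/6 / 1/2 = 1/3
P(Z=1 | obs) = 7/30 / 1/2 = 7/15
P(Z=2 | obs) = 1/10 / 1/2 = 1/5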